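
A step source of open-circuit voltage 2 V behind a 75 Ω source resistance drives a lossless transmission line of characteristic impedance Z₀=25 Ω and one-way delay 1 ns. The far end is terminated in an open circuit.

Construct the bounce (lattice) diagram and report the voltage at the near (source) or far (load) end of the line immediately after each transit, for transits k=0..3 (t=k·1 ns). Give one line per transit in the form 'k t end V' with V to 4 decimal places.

0 0 source 0.5000
1 1 load 1.0000
2 2 source 1.2500
3 3 load 1.5000

Γ_L=1.000000, Γ_S=0.500000; launch V₁=2·25/100=0.500000
k=0 src: V=0.5000
k=1 load: inc=0.500000, refl=0.500000·1.000000=0.5000; V=0.000000+0.500000+0.500000=1.0000
k=2 src: inc=0.500000, refl=0.500000·0.500000=0.2500; V=0.500000+0.500000+0.250000=1.2500
k=3 load: inc=0.250000, refl=0.250000·1.000000=0.2500; V=1.000000+0.250000+0.250000=1.5000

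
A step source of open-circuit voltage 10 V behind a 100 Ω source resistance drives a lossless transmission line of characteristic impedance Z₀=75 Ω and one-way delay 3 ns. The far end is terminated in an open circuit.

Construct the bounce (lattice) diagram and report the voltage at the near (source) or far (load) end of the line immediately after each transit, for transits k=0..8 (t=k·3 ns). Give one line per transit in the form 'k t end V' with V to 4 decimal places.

0 0 source 4.2857
1 3 load 8.5714
2 6 source 9.1837
3 9 load 9.7959
4 12 source 9.8834
5 15 load 9.9708
6 18 source 9.9833
7 21 load 9.9958
8 24 source 9.9976

Γ_L=1.000000, Γ_S=0.142857; launch V₁=10·75/175=4.285714
k=0 src: V=4.2857
k=1 load: inc=4.285714, refl=4.285714·1.000000=4.2857; V=0.000000+4.285714+4.285714=8.5714
k=2 src: inc=4.285714, refl=4.285714·0.142857=0.6122; V=4.285714+4.285714+0.612245=9.1837
k=3 load: inc=0.612245, refl=0.612245·1.000000=0.6122; V=8.571429+0.612245+0.612245=9.7959
k=4 src: inc=0.612245, refl=0.612245·0.142857=0.0875; V=9.183673+0.612245+0.087464=9.8834
k=5 load: inc=0.087464, refl=0.087464·1.000000=0.0875; V=9.795918+0.087464+0.087464=9.9708
k=6 src: inc=0.087464, refl=0.087464·0.142857=0.0125; V=9.883382+0.087464+0.012495=9.9833
k=7 load: inc=0.012495, refl=0.012495·1.000000=0.0125; V=9.970845+0.012495+0.012495=9.9958
k=8 src: inc=0.012495, refl=0.012495·0.142857=0.0018; V=9.983340+0.012495+0.001785=9.9976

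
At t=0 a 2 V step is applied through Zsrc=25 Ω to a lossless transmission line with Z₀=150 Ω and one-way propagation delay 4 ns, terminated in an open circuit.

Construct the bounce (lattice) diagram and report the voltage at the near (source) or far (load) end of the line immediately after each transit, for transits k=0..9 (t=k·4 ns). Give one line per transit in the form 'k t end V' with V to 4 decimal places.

Γ_L=1.000000, Γ_S=-0.714286; launch V₁=2·150/175=1.714286
k=0 src: V=1.7143
k=1 load: inc=1.714286, refl=1.714286·1.000000=1.7143; V=0.000000+1.714286+1.714286=3.4286
k=2 src: inc=1.714286, refl=1.714286·-0.714286=-1.2245; V=1.714286+1.714286+-1.224490=2.2041
k=3 load: inc=-1.224490, refl=-1.224490·1.000000=-1.2245; V=3.428571+-1.224490+-1.224490=0.9796
k=4 src: inc=-1.224490, refl=-1.224490·-0.714286=0.8746; V=2.204082+-1.224490+0.874636=1.8542
k=5 load: inc=0.874636, refl=0.874636·1.000000=0.8746; V=0.979592+0.874636+0.874636=2.7289
k=6 src: inc=0.874636, refl=0.874636·-0.714286=-0.6247; V=1.854227+0.874636+-0.624740=2.1041
k=7 load: inc=-0.624740, refl=-0.624740·1.000000=-0.6247; V=2.728863+-0.624740+-0.624740=1.4794
k=8 src: inc=-0.624740, refl=-0.624740·-0.714286=0.4462; V=2.104123+-0.624740+0.446243=1.9256
k=9 load: inc=0.446243, refl=0.446243·1.000000=0.4462; V=1.479384+0.446243+0.446243=2.3719

0 0 source 1.7143
1 4 load 3.4286
2 8 source 2.2041
3 12 load 0.9796
4 16 source 1.8542
5 20 load 2.7289
6 24 source 2.1041
7 28 load 1.4794
8 32 source 1.9256
9 36 load 2.3719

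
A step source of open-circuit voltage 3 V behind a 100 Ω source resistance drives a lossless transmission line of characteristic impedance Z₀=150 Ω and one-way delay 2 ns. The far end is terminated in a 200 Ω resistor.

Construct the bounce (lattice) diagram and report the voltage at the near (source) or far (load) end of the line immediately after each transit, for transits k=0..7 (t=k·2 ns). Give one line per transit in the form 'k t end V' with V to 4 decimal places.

0 0 source 1.8000
1 2 load 2.0571
2 4 source 2.0057
3 6 load 1.9984
4 8 source 1.9998
5 10 load 2.0000
6 12 source 2.0000
7 14 load 2.0000

Γ_L=0.142857, Γ_S=-0.200000; launch V₁=3·150/250=1.800000
k=0 src: V=1.8000
k=1 load: inc=1.800000, refl=1.800000·0.142857=0.2571; V=0.000000+1.800000+0.257143=2.0571
k=2 src: inc=0.257143, refl=0.257143·-0.200000=-0.0514; V=1.800000+0.257143+-0.051429=2.0057
k=3 load: inc=-0.051429, refl=-0.051429·0.142857=-0.0073; V=2.057143+-0.051429+-0.007347=1.9984
k=4 src: inc=-0.007347, refl=-0.007347·-0.200000=0.0015; V=2.005714+-0.007347+0.001469=1.9998
k=5 load: inc=0.001469, refl=0.001469·0.142857=0.0002; V=1.998367+0.001469+0.000210=2.0000
k=6 src: inc=0.000210, refl=0.000210·-0.200000=-0.0000; V=1.999837+0.000210+-0.000042=2.0000
k=7 load: inc=-0.000042, refl=-0.000042·0.142857=-0.0000; V=2.000047+-0.000042+-0.000006=2.0000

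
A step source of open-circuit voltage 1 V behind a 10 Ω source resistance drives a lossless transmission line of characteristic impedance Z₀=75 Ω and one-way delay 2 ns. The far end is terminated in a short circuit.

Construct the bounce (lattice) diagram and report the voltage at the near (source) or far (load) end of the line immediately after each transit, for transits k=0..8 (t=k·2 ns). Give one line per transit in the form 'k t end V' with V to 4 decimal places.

Γ_L=-1.000000, Γ_S=-0.764706; launch V₁=1·75/85=0.882353
k=0 src: V=0.8824
k=1 load: inc=0.882353, refl=0.882353·-1.000000=-0.8824; V=0.000000+0.882353+-0.882353=0.0000
k=2 src: inc=-0.882353, refl=-0.882353·-0.764706=0.6747; V=0.882353+-0.882353+0.674740=0.6747
k=3 load: inc=0.674740, refl=0.674740·-1.000000=-0.6747; V=0.000000+0.674740+-0.674740=0.0000
k=4 src: inc=-0.674740, refl=-0.674740·-0.764706=0.5160; V=0.674740+-0.674740+0.515978=0.5160
k=5 load: inc=0.515978, refl=0.515978·-1.000000=-0.5160; V=0.000000+0.515978+-0.515978=0.0000
k=6 src: inc=-0.515978, refl=-0.515978·-0.764706=0.3946; V=0.515978+-0.515978+0.394571=0.3946
k=7 load: inc=0.394571, refl=0.394571·-1.000000=-0.3946; V=0.000000+0.394571+-0.394571=0.0000
k=8 src: inc=-0.394571, refl=-0.394571·-0.764706=0.3017; V=0.394571+-0.394571+0.301731=0.3017

0 0 source 0.8824
1 2 load 0.0000
2 4 source 0.6747
3 6 load 0.0000
4 8 source 0.5160
5 10 load 0.0000
6 12 source 0.3946
7 14 load 0.0000
8 16 source 0.3017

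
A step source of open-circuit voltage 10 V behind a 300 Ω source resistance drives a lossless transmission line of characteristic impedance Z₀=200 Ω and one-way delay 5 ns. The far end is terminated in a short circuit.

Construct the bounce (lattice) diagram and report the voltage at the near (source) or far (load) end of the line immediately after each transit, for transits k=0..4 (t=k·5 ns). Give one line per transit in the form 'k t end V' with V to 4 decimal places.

Γ_L=-1.000000, Γ_S=0.200000; launch V₁=10·200/500=4.000000
k=0 src: V=4.0000
k=1 load: inc=4.000000, refl=4.000000·-1.000000=-4.0000; V=0.000000+4.000000+-4.000000=0.0000
k=2 src: inc=-4.000000, refl=-4.000000·0.200000=-0.8000; V=4.000000+-4.000000+-0.800000=-0.8000
k=3 load: inc=-0.800000, refl=-0.800000·-1.000000=0.8000; V=0.000000+-0.800000+0.800000=0.0000
k=4 src: inc=0.800000, refl=0.800000·0.200000=0.1600; V=-0.800000+0.800000+0.160000=0.1600

0 0 source 4.0000
1 5 load 0.0000
2 10 source -0.8000
3 15 load 0.0000
4 20 source 0.1600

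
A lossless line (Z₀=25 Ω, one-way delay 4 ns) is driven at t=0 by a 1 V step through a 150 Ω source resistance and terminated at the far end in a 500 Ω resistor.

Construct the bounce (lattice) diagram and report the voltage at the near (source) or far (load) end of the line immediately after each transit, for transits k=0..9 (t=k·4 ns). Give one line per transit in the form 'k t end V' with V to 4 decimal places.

Γ_L=0.904762, Γ_S=0.714286; launch V₁=1·25/175=0.142857
k=0 src: V=0.1429
k=1 load: inc=0.142857, refl=0.142857·0.904762=0.1293; V=0.000000+0.142857+0.129252=0.2721
k=2 src: inc=0.129252, refl=0.129252·0.714286=0.0923; V=0.142857+0.129252+0.092323=0.3644
k=3 load: inc=0.092323, refl=0.092323·0.904762=0.0835; V=0.272109+0.092323+0.083530=0.4480
k=4 src: inc=0.083530, refl=0.083530·0.714286=0.0597; V=0.364431+0.083530+0.059664=0.5076
k=5 load: inc=0.059664, refl=0.059664·0.904762=0.0540; V=0.447961+0.059664+0.053982=0.5616
k=6 src: inc=0.053982, refl=0.053982·0.714286=0.0386; V=0.507626+0.053982+0.038559=0.6002
k=7 load: inc=0.038559, refl=0.038559·0.904762=0.0349; V=0.561608+0.038559+0.034886=0.6351
k=8 src: inc=0.034886, refl=0.034886·0.714286=0.0249; V=0.600166+0.034886+0.024919=0.6600
k=9 load: inc=0.024919, refl=0.024919·0.904762=0.0225; V=0.635053+0.024919+0.022546=0.6825

0 0 source 0.1429
1 4 load 0.2721
2 8 source 0.3644
3 12 load 0.4480
4 16 source 0.5076
5 20 load 0.5616
6 24 source 0.6002
7 28 load 0.6351
8 32 source 0.6600
9 36 load 0.6825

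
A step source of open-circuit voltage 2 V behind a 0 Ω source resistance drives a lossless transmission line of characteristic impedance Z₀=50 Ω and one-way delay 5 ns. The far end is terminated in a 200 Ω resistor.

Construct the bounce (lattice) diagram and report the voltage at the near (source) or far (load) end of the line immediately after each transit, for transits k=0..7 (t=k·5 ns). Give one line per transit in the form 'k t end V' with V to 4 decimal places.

0 0 source 2.0000
1 5 load 3.2000
2 10 source 2.0000
3 15 load 1.2800
4 20 source 2.0000
5 25 load 2.4320
6 30 source 2.0000
7 35 load 1.7408

Γ_L=0.600000, Γ_S=-1.000000; launch V₁=2·50/50=2.000000
k=0 src: V=2.0000
k=1 load: inc=2.000000, refl=2.000000·0.600000=1.2000; V=0.000000+2.000000+1.200000=3.2000
k=2 src: inc=1.200000, refl=1.200000·-1.000000=-1.2000; V=2.000000+1.200000+-1.200000=2.0000
k=3 load: inc=-1.200000, refl=-1.200000·0.600000=-0.7200; V=3.200000+-1.200000+-0.720000=1.2800
k=4 src: inc=-0.720000, refl=-0.720000·-1.000000=0.7200; V=2.000000+-0.720000+0.720000=2.0000
k=5 load: inc=0.720000, refl=0.720000·0.600000=0.4320; V=1.280000+0.720000+0.432000=2.4320
k=6 src: inc=0.432000, refl=0.432000·-1.000000=-0.4320; V=2.000000+0.432000+-0.432000=2.0000
k=7 load: inc=-0.432000, refl=-0.432000·0.600000=-0.2592; V=2.432000+-0.432000+-0.259200=1.7408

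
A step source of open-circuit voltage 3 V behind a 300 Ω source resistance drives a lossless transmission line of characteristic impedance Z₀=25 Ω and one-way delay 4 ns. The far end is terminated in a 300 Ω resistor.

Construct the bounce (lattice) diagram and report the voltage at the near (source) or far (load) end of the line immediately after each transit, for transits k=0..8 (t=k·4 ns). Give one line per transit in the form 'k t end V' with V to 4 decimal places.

0 0 source 0.2308
1 4 load 0.4260
2 8 source 0.5913
3 12 load 0.7311
4 16 source 0.8494
5 20 load 0.9495
6 24 source 1.0342
7 28 load 1.1058
8 32 source 1.1665

Γ_L=0.846154, Γ_S=0.846154; launch V₁=3·25/325=0.230769
k=0 src: V=0.2308
k=1 load: inc=0.230769, refl=0.230769·0.846154=0.1953; V=0.000000+0.230769+0.195266=0.4260
k=2 src: inc=0.195266, refl=0.195266·0.846154=0.1652; V=0.230769+0.195266+0.165225=0.5913
k=3 load: inc=0.165225, refl=0.165225·0.846154=0.1398; V=0.426036+0.165225+0.139806=0.7311
k=4 src: inc=0.139806, refl=0.139806·0.846154=0.1183; V=0.591261+0.139806+0.118297=0.8494
k=5 load: inc=0.118297, refl=0.118297·0.846154=0.1001; V=0.731067+0.118297+0.100098=0.9495
k=6 src: inc=0.100098, refl=0.100098·0.846154=0.0847; V=0.849364+0.100098+0.084698=1.0342
k=7 load: inc=0.084698, refl=0.084698·0.846154=0.0717; V=0.949462+0.084698+0.071668=1.1058
k=8 src: inc=0.071668, refl=0.071668·0.846154=0.0606; V=1.034160+0.071668+0.060642=1.1665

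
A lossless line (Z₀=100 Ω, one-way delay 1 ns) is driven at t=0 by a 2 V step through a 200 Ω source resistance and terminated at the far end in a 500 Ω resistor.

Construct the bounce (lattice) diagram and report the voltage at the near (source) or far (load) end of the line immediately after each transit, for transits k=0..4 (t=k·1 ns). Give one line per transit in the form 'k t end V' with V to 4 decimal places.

0 0 source 0.6667
1 1 load 1.1111
2 2 source 1.2593
3 3 load 1.3580
4 4 source 1.3909

Γ_L=0.666667, Γ_S=0.333333; launch V₁=2·100/300=0.666667
k=0 src: V=0.6667
k=1 load: inc=0.666667, refl=0.666667·0.666667=0.4444; V=0.000000+0.666667+0.444444=1.1111
k=2 src: inc=0.444444, refl=0.444444·0.333333=0.1481; V=0.666667+0.444444+0.148148=1.2593
k=3 load: inc=0.148148, refl=0.148148·0.666667=0.0988; V=1.111111+0.148148+0.098765=1.3580
k=4 src: inc=0.098765, refl=0.098765·0.333333=0.0329; V=1.259259+0.098765+0.032922=1.3909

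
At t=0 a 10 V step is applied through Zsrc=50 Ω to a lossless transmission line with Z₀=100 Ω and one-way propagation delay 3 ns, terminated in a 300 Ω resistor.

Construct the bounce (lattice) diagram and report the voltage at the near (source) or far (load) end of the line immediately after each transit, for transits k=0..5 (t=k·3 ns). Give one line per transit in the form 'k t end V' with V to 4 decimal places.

Γ_L=0.500000, Γ_S=-0.333333; launch V₁=10·100/150=6.666667
k=0 src: V=6.6667
k=1 load: inc=6.666667, refl=6.666667·0.500000=3.3333; V=0.000000+6.666667+3.333333=10.0000
k=2 src: inc=3.333333, refl=3.333333·-0.333333=-1.1111; V=6.666667+3.333333+-1.111111=8.8889
k=3 load: inc=-1.111111, refl=-1.111111·0.500000=-0.5556; V=10.000000+-1.111111+-0.555556=8.3333
k=4 src: inc=-0.555556, refl=-0.555556·-0.333333=0.1852; V=8.888889+-0.555556+0.185185=8.5185
k=5 load: inc=0.185185, refl=0.185185·0.500000=0.0926; V=8.333333+0.185185+0.092593=8.6111

0 0 source 6.6667
1 3 load 10.0000
2 6 source 8.8889
3 9 load 8.3333
4 12 source 8.5185
5 15 load 8.6111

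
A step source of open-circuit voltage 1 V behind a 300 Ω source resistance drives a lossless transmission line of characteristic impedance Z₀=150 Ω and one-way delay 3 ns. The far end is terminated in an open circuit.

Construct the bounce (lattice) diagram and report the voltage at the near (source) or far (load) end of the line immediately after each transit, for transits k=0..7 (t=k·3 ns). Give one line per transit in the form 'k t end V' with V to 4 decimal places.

0 0 source 0.3333
1 3 load 0.6667
2 6 source 0.7778
3 9 load 0.8889
4 12 source 0.9259
5 15 load 0.9630
6 18 source 0.9753
7 21 load 0.9877

Γ_L=1.000000, Γ_S=0.333333; launch V₁=1·150/450=0.333333
k=0 src: V=0.3333
k=1 load: inc=0.333333, refl=0.333333·1.000000=0.3333; V=0.000000+0.333333+0.333333=0.6667
k=2 src: inc=0.333333, refl=0.333333·0.333333=0.1111; V=0.333333+0.333333+0.111111=0.7778
k=3 load: inc=0.111111, refl=0.111111·1.000000=0.1111; V=0.666667+0.111111+0.111111=0.8889
k=4 src: inc=0.111111, refl=0.111111·0.333333=0.0370; V=0.777778+0.111111+0.037037=0.9259
k=5 load: inc=0.037037, refl=0.037037·1.000000=0.0370; V=0.888889+0.037037+0.037037=0.9630
k=6 src: inc=0.037037, refl=0.037037·0.333333=0.0123; V=0.925926+0.037037+0.012346=0.9753
k=7 load: inc=0.012346, refl=0.012346·1.000000=0.0123; V=0.962963+0.012346+0.012346=0.9877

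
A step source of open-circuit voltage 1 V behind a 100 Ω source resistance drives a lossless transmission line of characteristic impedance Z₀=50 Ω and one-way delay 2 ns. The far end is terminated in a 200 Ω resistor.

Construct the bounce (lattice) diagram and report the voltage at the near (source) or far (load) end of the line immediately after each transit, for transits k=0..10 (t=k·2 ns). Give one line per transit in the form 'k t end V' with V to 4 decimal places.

0 0 source 0.3333
1 2 load 0.5333
2 4 source 0.6000
3 6 load 0.6400
4 8 source 0.6533
5 10 load 0.6613
6 12 source 0.6640
7 14 load 0.6656
8 16 source 0.6661
9 18 load 0.6665
10 20 source 0.6666

Γ_L=0.600000, Γ_S=0.333333; launch V₁=1·50/150=0.333333
k=0 src: V=0.3333
k=1 load: inc=0.333333, refl=0.333333·0.600000=0.2000; V=0.000000+0.333333+0.200000=0.5333
k=2 src: inc=0.200000, refl=0.200000·0.333333=0.0667; V=0.333333+0.200000+0.066667=0.6000
k=3 load: inc=0.066667, refl=0.066667·0.600000=0.0400; V=0.533333+0.066667+0.040000=0.6400
k=4 src: inc=0.040000, refl=0.040000·0.333333=0.0133; V=0.600000+0.040000+0.013333=0.6533
k=5 load: inc=0.013333, refl=0.013333·0.600000=0.0080; V=0.640000+0.013333+0.008000=0.6613
k=6 src: inc=0.008000, refl=0.008000·0.333333=0.0027; V=0.653333+0.008000+0.002667=0.6640
k=7 load: inc=0.002667, refl=0.002667·0.600000=0.0016; V=0.661333+0.002667+0.001600=0.6656
k=8 src: inc=0.001600, refl=0.001600·0.333333=0.0005; V=0.664000+0.001600+0.000533=0.6661
k=9 load: inc=0.000533, refl=0.000533·0.600000=0.0003; V=0.665600+0.000533+0.000320=0.6665
k=10 src: inc=0.000320, refl=0.000320·0.333333=0.0001; V=0.666133+0.000320+0.000107=0.6666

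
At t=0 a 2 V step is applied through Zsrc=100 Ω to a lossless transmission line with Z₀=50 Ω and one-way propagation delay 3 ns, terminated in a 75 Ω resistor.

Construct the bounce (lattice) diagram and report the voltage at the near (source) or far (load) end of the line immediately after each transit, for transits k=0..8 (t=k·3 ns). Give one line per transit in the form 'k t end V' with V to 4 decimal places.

0 0 source 0.6667
1 3 load 0.8000
2 6 source 0.8444
3 9 load 0.8533
4 12 source 0.8563
5 15 load 0.8569
6 18 source 0.8571
7 21 load 0.8571
8 24 source 0.8571

Γ_L=0.200000, Γ_S=0.333333; launch V₁=2·50/150=0.666667
k=0 src: V=0.6667
k=1 load: inc=0.666667, refl=0.666667·0.200000=0.1333; V=0.000000+0.666667+0.133333=0.8000
k=2 src: inc=0.133333, refl=0.133333·0.333333=0.0444; V=0.666667+0.133333+0.044444=0.8444
k=3 load: inc=0.044444, refl=0.044444·0.200000=0.0089; V=0.800000+0.044444+0.008889=0.8533
k=4 src: inc=0.008889, refl=0.008889·0.333333=0.0030; V=0.844444+0.008889+0.002963=0.8563
k=5 load: inc=0.002963, refl=0.002963·0.200000=0.0006; V=0.853333+0.002963+0.000593=0.8569
k=6 src: inc=0.000593, refl=0.000593·0.333333=0.0002; V=0.856296+0.000593+0.000198=0.8571
k=7 load: inc=0.000198, refl=0.000198·0.200000=0.0000; V=0.856889+0.000198+0.000040=0.8571
k=8 src: inc=0.000040, refl=0.000040·0.333333=0.0000; V=0.857086+0.000040+0.000013=0.8571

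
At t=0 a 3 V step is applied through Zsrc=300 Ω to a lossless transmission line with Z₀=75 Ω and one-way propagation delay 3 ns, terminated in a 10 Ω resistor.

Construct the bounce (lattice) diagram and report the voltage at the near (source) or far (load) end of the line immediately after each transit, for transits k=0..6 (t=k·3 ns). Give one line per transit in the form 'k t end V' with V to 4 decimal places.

Γ_L=-0.764706, Γ_S=0.600000; launch V₁=3·75/375=0.600000
k=0 src: V=0.6000
k=1 load: inc=0.600000, refl=0.600000·-0.764706=-0.4588; V=0.000000+0.600000+-0.458824=0.1412
k=2 src: inc=-0.458824, refl=-0.458824·0.600000=-0.2753; V=0.600000+-0.458824+-0.275294=-0.1341
k=3 load: inc=-0.275294, refl=-0.275294·-0.764706=0.2105; V=0.141176+-0.275294+0.210519=0.0764
k=4 src: inc=0.210519, refl=0.210519·0.600000=0.1263; V=-0.134118+0.210519+0.126311=0.2027
k=5 load: inc=0.126311, refl=0.126311·-0.764706=-0.0966; V=0.076401+0.126311+-0.096591=0.1061
k=6 src: inc=-0.096591, refl=-0.096591·0.600000=-0.0580; V=0.202713+-0.096591+-0.057955=0.0482

0 0 source 0.6000
1 3 load 0.1412
2 6 source -0.1341
3 9 load 0.0764
4 12 source 0.2027
5 15 load 0.1061
6 18 source 0.0482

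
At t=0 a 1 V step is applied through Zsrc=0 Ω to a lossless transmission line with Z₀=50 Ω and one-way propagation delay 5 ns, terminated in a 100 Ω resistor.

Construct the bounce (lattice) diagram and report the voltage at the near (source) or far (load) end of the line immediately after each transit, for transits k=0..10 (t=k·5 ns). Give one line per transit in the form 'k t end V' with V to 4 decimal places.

Γ_L=0.333333, Γ_S=-1.000000; launch V₁=1·50/50=1.000000
k=0 src: V=1.0000
k=1 load: inc=1.000000, refl=1.000000·0.333333=0.3333; V=0.000000+1.000000+0.333333=1.3333
k=2 src: inc=0.333333, refl=0.333333·-1.000000=-0.3333; V=1.000000+0.333333+-0.333333=1.0000
k=3 load: inc=-0.333333, refl=-0.333333·0.333333=-0.1111; V=1.333333+-0.333333+-0.111111=0.8889
k=4 src: inc=-0.111111, refl=-0.111111·-1.000000=0.1111; V=1.000000+-0.111111+0.111111=1.0000
k=5 load: inc=0.111111, refl=0.111111·0.333333=0.0370; V=0.888889+0.111111+0.037037=1.0370
k=6 src: inc=0.037037, refl=0.037037·-1.000000=-0.0370; V=1.000000+0.037037+-0.037037=1.0000
k=7 load: inc=-0.037037, refl=-0.037037·0.333333=-0.0123; V=1.037037+-0.037037+-0.012346=0.9877
k=8 src: inc=-0.012346, refl=-0.012346·-1.000000=0.0123; V=1.000000+-0.012346+0.012346=1.0000
k=9 load: inc=0.012346, refl=0.012346·0.333333=0.0041; V=0.987654+0.012346+0.004115=1.0041
k=10 src: inc=0.004115, refl=0.004115·-1.000000=-0.0041; V=1.000000+0.004115+-0.004115=1.0000

0 0 source 1.0000
1 5 load 1.3333
2 10 source 1.0000
3 15 load 0.8889
4 20 source 1.0000
5 25 load 1.0370
6 30 source 1.0000
7 35 load 0.9877
8 40 source 1.0000
9 45 load 1.0041
10 50 source 1.0000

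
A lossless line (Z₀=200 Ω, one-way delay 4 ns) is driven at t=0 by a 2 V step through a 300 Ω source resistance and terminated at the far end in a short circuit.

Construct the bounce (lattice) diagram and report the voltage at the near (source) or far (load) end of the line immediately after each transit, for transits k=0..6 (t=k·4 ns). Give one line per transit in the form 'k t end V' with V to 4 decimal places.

Γ_L=-1.000000, Γ_S=0.200000; launch V₁=2·200/500=0.800000
k=0 src: V=0.8000
k=1 load: inc=0.800000, refl=0.800000·-1.000000=-0.8000; V=0.000000+0.800000+-0.800000=0.0000
k=2 src: inc=-0.800000, refl=-0.800000·0.200000=-0.1600; V=0.800000+-0.800000+-0.160000=-0.1600
k=3 load: inc=-0.160000, refl=-0.160000·-1.000000=0.1600; V=0.000000+-0.160000+0.160000=0.0000
k=4 src: inc=0.160000, refl=0.160000·0.200000=0.0320; V=-0.160000+0.160000+0.032000=0.0320
k=5 load: inc=0.032000, refl=0.032000·-1.000000=-0.0320; V=0.000000+0.032000+-0.032000=0.0000
k=6 src: inc=-0.032000, refl=-0.032000·0.200000=-0.0064; V=0.032000+-0.032000+-0.006400=-0.0064

0 0 source 0.8000
1 4 load 0.0000
2 8 source -0.1600
3 12 load 0.0000
4 16 source 0.0320
5 20 load 0.0000
6 24 source -0.0064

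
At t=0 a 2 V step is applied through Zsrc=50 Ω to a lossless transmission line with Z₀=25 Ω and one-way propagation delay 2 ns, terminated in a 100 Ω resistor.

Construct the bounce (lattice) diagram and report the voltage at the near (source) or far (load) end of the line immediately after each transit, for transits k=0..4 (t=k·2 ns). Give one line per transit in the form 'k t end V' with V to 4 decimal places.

Γ_L=0.600000, Γ_S=0.333333; launch V₁=2·25/75=0.666667
k=0 src: V=0.6667
k=1 load: inc=0.666667, refl=0.666667·0.600000=0.4000; V=0.000000+0.666667+0.400000=1.0667
k=2 src: inc=0.400000, refl=0.400000·0.333333=0.1333; V=0.666667+0.400000+0.133333=1.2000
k=3 load: inc=0.133333, refl=0.133333·0.600000=0.0800; V=1.066667+0.133333+0.080000=1.2800
k=4 src: inc=0.080000, refl=0.080000·0.333333=0.0267; V=1.200000+0.080000+0.026667=1.3067

0 0 source 0.6667
1 2 load 1.0667
2 4 source 1.2000
3 6 load 1.2800
4 8 source 1.3067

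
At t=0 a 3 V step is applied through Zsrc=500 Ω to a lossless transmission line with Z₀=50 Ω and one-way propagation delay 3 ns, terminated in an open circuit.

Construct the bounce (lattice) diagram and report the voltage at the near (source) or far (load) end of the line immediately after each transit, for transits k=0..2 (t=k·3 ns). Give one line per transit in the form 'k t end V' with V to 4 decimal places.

Γ_L=1.000000, Γ_S=0.818182; launch V₁=3·50/550=0.272727
k=0 src: V=0.2727
k=1 load: inc=0.272727, refl=0.272727·1.000000=0.2727; V=0.000000+0.272727+0.272727=0.5455
k=2 src: inc=0.272727, refl=0.272727·0.818182=0.2231; V=0.272727+0.272727+0.223140=0.7686

0 0 source 0.2727
1 3 load 0.5455
2 6 source 0.7686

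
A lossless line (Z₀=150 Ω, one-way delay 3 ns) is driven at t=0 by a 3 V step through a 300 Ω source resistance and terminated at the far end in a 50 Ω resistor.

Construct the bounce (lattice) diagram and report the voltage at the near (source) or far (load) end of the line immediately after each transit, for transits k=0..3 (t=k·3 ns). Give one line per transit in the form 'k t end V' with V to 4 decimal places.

0 0 source 1.0000
1 3 load 0.5000
2 6 source 0.3333
3 9 load 0.4167

Γ_L=-0.500000, Γ_S=0.333333; launch V₁=3·150/450=1.000000
k=0 src: V=1.0000
k=1 load: inc=1.000000, refl=1.000000·-0.500000=-0.5000; V=0.000000+1.000000+-0.500000=0.5000
k=2 src: inc=-0.500000, refl=-0.500000·0.333333=-0.1667; V=1.000000+-0.500000+-0.166667=0.3333
k=3 load: inc=-0.166667, refl=-0.166667·-0.500000=0.0833; V=0.500000+-0.166667+0.083333=0.4167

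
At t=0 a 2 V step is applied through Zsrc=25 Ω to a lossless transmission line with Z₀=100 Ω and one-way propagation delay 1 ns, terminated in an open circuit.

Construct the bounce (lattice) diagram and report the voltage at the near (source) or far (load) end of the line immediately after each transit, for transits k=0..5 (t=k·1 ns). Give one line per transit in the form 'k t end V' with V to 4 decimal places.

0 0 source 1.6000
1 1 load 3.2000
2 2 source 2.2400
3 3 load 1.2800
4 4 source 1.8560
5 5 load 2.4320

Γ_L=1.000000, Γ_S=-0.600000; launch V₁=2·100/125=1.600000
k=0 src: V=1.6000
k=1 load: inc=1.600000, refl=1.600000·1.000000=1.6000; V=0.000000+1.600000+1.600000=3.2000
k=2 src: inc=1.600000, refl=1.600000·-0.600000=-0.9600; V=1.600000+1.600000+-0.960000=2.2400
k=3 load: inc=-0.960000, refl=-0.960000·1.000000=-0.9600; V=3.200000+-0.960000+-0.960000=1.2800
k=4 src: inc=-0.960000, refl=-0.960000·-0.600000=0.5760; V=2.240000+-0.960000+0.576000=1.8560
k=5 load: inc=0.576000, refl=0.576000·1.000000=0.5760; V=1.280000+0.576000+0.576000=2.4320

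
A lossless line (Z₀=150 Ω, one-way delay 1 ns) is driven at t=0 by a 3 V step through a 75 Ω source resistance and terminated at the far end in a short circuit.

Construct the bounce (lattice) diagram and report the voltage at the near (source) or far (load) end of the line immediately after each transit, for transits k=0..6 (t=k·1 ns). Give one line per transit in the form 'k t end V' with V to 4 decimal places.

0 0 source 2.0000
1 1 load 0.0000
2 2 source 0.6667
3 3 load 0.0000
4 4 source 0.2222
5 5 load 0.0000
6 6 source 0.0741

Γ_L=-1.000000, Γ_S=-0.333333; launch V₁=3·150/225=2.000000
k=0 src: V=2.0000
k=1 load: inc=2.000000, refl=2.000000·-1.000000=-2.0000; V=0.000000+2.000000+-2.000000=0.0000
k=2 src: inc=-2.000000, refl=-2.000000·-0.333333=0.6667; V=2.000000+-2.000000+0.666667=0.6667
k=3 load: inc=0.666667, refl=0.666667·-1.000000=-0.6667; V=0.000000+0.666667+-0.666667=0.0000
k=4 src: inc=-0.666667, refl=-0.666667·-0.333333=0.2222; V=0.666667+-0.666667+0.222222=0.2222
k=5 load: inc=0.222222, refl=0.222222·-1.000000=-0.2222; V=0.000000+0.222222+-0.222222=0.0000
k=6 src: inc=-0.222222, refl=-0.222222·-0.333333=0.0741; V=0.222222+-0.222222+0.074074=0.0741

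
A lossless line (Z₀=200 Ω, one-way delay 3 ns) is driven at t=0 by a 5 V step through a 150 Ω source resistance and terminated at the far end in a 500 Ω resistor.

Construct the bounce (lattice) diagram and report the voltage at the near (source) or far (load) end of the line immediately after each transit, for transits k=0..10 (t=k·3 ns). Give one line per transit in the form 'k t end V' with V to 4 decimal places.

Γ_L=0.428571, Γ_S=-0.142857; launch V₁=5·200/350=2.857143
k=0 src: V=2.8571
k=1 load: inc=2.857143, refl=2.857143·0.428571=1.2245; V=0.000000+2.857143+1.224490=4.0816
k=2 src: inc=1.224490, refl=1.224490·-0.142857=-0.1749; V=2.857143+1.224490+-0.174927=3.9067
k=3 load: inc=-0.174927, refl=-0.174927·0.428571=-0.0750; V=4.081633+-0.174927+-0.074969=3.8317
k=4 src: inc=-0.074969, refl=-0.074969·-0.142857=0.0107; V=3.906706+-0.074969+0.010710=3.8424
k=5 load: inc=0.010710, refl=0.010710·0.428571=0.0046; V=3.831737+0.010710+0.004590=3.8470
k=6 src: inc=0.004590, refl=0.004590·-0.142857=-0.0007; V=3.842447+0.004590+-0.000656=3.8464
k=7 load: inc=-0.000656, refl=-0.000656·0.428571=-0.0003; V=3.847037+-0.000656+-0.000281=3.8461
k=8 src: inc=-0.000281, refl=-0.000281·-0.142857=0.0000; V=3.846381+-0.000281+0.000040=3.8461
k=9 load: inc=0.000040, refl=0.000040·0.428571=0.0000; V=3.846100+0.000040+0.000017=3.8462
k=10 src: inc=0.000017, refl=0.000017·-0.142857=-0.0000; V=3.846140+0.000017+-0.000002=3.8462

0 0 source 2.8571
1 3 load 4.0816
2 6 source 3.9067
3 9 load 3.8317
4 12 source 3.8424
5 15 load 3.8470
6 18 source 3.8464
7 21 load 3.8461
8 24 source 3.8461
9 27 load 3.8462
10 30 source 3.8462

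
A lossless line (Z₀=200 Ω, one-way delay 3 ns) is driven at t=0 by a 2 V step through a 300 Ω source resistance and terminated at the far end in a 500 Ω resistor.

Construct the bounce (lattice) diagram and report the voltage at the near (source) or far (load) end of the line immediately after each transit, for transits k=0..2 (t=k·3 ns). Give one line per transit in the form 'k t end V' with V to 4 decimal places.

0 0 source 0.8000
1 3 load 1.1429
2 6 source 1.2114

Γ_L=0.428571, Γ_S=0.200000; launch V₁=2·200/500=0.800000
k=0 src: V=0.8000
k=1 load: inc=0.800000, refl=0.800000·0.428571=0.3429; V=0.000000+0.800000+0.342857=1.1429
k=2 src: inc=0.342857, refl=0.342857·0.200000=0.0686; V=0.800000+0.342857+0.068571=1.2114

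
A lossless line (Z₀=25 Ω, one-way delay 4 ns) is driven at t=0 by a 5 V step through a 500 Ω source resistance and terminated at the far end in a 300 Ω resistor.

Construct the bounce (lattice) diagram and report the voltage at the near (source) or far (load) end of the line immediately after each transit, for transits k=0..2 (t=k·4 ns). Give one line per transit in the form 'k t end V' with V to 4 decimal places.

0 0 source 0.2381
1 4 load 0.4396
2 8 source 0.6218

Γ_L=0.846154, Γ_S=0.904762; launch V₁=5·25/525=0.238095
k=0 src: V=0.2381
k=1 load: inc=0.238095, refl=0.238095·0.846154=0.2015; V=0.000000+0.238095+0.201465=0.4396
k=2 src: inc=0.201465, refl=0.201465·0.904762=0.1823; V=0.238095+0.201465+0.182278=0.6218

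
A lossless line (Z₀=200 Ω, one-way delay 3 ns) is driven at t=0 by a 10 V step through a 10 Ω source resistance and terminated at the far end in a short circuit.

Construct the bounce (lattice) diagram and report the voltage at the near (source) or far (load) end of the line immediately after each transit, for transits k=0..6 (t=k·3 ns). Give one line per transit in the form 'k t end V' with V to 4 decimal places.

0 0 source 9.5238
1 3 load 0.0000
2 6 source 8.6168
3 9 load 0.0000
4 12 source 7.7961
5 15 load 0.0000
6 18 source 7.0536

Γ_L=-1.000000, Γ_S=-0.904762; launch V₁=10·200/210=9.523810
k=0 src: V=9.5238
k=1 load: inc=9.523810, refl=9.523810·-1.000000=-9.5238; V=0.000000+9.523810+-9.523810=0.0000
k=2 src: inc=-9.523810, refl=-9.523810·-0.904762=8.6168; V=9.523810+-9.523810+8.616780=8.6168
k=3 load: inc=8.616780, refl=8.616780·-1.000000=-8.6168; V=0.000000+8.616780+-8.616780=0.0000
k=4 src: inc=-8.616780, refl=-8.616780·-0.904762=7.7961; V=8.616780+-8.616780+7.796134=7.7961
k=5 load: inc=7.796134, refl=7.796134·-1.000000=-7.7961; V=0.000000+7.796134+-7.796134=0.0000
k=6 src: inc=-7.796134, refl=-7.796134·-0.904762=7.0536; V=7.796134+-7.796134+7.053645=7.0536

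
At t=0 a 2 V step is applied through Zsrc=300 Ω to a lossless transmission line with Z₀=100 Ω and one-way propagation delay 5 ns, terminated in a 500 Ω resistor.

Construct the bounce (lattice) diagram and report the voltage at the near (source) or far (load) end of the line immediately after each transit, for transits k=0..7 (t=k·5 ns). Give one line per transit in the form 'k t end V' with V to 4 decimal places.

0 0 source 0.5000
1 5 load 0.8333
2 10 source 1.0000
3 15 load 1.1111
4 20 source 1.1667
5 25 load 1.2037
6 30 source 1.2222
7 35 load 1.2346

Γ_L=0.666667, Γ_S=0.500000; launch V₁=2·100/400=0.500000
k=0 src: V=0.5000
k=1 load: inc=0.500000, refl=0.500000·0.666667=0.3333; V=0.000000+0.500000+0.333333=0.8333
k=2 src: inc=0.333333, refl=0.333333·0.500000=0.1667; V=0.500000+0.333333+0.166667=1.0000
k=3 load: inc=0.166667, refl=0.166667·0.666667=0.1111; V=0.833333+0.166667+0.111111=1.1111
k=4 src: inc=0.111111, refl=0.111111·0.500000=0.0556; V=1.000000+0.111111+0.055556=1.1667
k=5 load: inc=0.055556, refl=0.055556·0.666667=0.0370; V=1.111111+0.055556+0.037037=1.2037
k=6 src: inc=0.037037, refl=0.037037·0.500000=0.0185; V=1.166667+0.037037+0.018519=1.2222
k=7 load: inc=0.018519, refl=0.018519·0.666667=0.0123; V=1.203704+0.018519+0.012346=1.2346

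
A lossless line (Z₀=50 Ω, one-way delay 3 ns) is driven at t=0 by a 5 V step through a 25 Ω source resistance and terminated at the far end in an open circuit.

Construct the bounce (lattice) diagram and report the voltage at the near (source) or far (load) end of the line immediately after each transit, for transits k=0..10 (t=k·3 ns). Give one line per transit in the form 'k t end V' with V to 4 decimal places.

Γ_L=1.000000, Γ_S=-0.333333; launch V₁=5·50/75=3.333333
k=0 src: V=3.3333
k=1 load: inc=3.333333, refl=3.333333·1.000000=3.3333; V=0.000000+3.333333+3.333333=6.6667
k=2 src: inc=3.333333, refl=3.333333·-0.333333=-1.1111; V=3.333333+3.333333+-1.111111=5.5556
k=3 load: inc=-1.111111, refl=-1.111111·1.000000=-1.1111; V=6.666667+-1.111111+-1.111111=4.4444
k=4 src: inc=-1.111111, refl=-1.111111·-0.333333=0.3704; V=5.555556+-1.111111+0.370370=4.8148
k=5 load: inc=0.370370, refl=0.370370·1.000000=0.3704; V=4.444444+0.370370+0.370370=5.1852
k=6 src: inc=0.370370, refl=0.370370·-0.333333=-0.1235; V=4.814815+0.370370+-0.123457=5.0617
k=7 load: inc=-0.123457, refl=-0.123457·1.000000=-0.1235; V=5.185185+-0.123457+-0.123457=4.9383
k=8 src: inc=-0.123457, refl=-0.123457·-0.333333=0.0412; V=5.061728+-0.123457+0.041152=4.9794
k=9 load: inc=0.041152, refl=0.041152·1.000000=0.0412; V=4.938272+0.041152+0.041152=5.0206
k=10 src: inc=0.041152, refl=0.041152·-0.333333=-0.0137; V=4.979424+0.041152+-0.013717=5.0069

0 0 source 3.3333
1 3 load 6.6667
2 6 source 5.5556
3 9 load 4.4444
4 12 source 4.8148
5 15 load 5.1852
6 18 source 5.0617
7 21 load 4.9383
8 24 source 4.9794
9 27 load 5.0206
10 30 source 5.0069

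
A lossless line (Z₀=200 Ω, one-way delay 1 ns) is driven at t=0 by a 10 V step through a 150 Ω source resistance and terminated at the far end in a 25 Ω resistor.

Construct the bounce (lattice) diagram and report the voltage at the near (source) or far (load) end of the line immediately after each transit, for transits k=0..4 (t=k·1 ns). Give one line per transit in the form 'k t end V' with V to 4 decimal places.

0 0 source 5.7143
1 1 load 1.2698
2 2 source 1.9048
3 3 load 1.4109
4 4 source 1.4815

Γ_L=-0.777778, Γ_S=-0.142857; launch V₁=10·200/350=5.714286
k=0 src: V=5.7143
k=1 load: inc=5.714286, refl=5.714286·-0.777778=-4.4444; V=0.000000+5.714286+-4.444444=1.2698
k=2 src: inc=-4.444444, refl=-4.444444·-0.142857=0.6349; V=5.714286+-4.444444+0.634921=1.9048
k=3 load: inc=0.634921, refl=0.634921·-0.777778=-0.4938; V=1.269841+0.634921+-0.493827=1.4109
k=4 src: inc=-0.493827, refl=-0.493827·-0.142857=0.0705; V=1.904762+-0.493827+0.070547=1.4815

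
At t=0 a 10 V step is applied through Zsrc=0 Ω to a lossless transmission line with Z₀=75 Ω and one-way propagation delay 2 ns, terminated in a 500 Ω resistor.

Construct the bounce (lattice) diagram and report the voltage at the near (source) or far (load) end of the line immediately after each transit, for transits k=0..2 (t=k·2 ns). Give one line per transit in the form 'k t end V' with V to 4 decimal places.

Γ_L=0.739130, Γ_S=-1.000000; launch V₁=10·75/75=10.000000
k=0 src: V=10.0000
k=1 load: inc=10.000000, refl=10.000000·0.739130=7.3913; V=0.000000+10.000000+7.391304=17.3913
k=2 src: inc=7.391304, refl=7.391304·-1.000000=-7.3913; V=10.000000+7.391304+-7.391304=10.0000

0 0 source 10.0000
1 2 load 17.3913
2 4 source 10.0000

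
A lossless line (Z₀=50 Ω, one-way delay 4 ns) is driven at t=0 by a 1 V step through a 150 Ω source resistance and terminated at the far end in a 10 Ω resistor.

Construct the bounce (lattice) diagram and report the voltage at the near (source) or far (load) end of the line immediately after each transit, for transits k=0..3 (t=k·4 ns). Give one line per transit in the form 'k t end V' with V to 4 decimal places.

Γ_L=-0.666667, Γ_S=0.500000; launch V₁=1·50/200=0.250000
k=0 src: V=0.2500
k=1 load: inc=0.250000, refl=0.250000·-0.666667=-0.1667; V=0.000000+0.250000+-0.166667=0.0833
k=2 src: inc=-0.166667, refl=-0.166667·0.500000=-0.0833; V=0.250000+-0.166667+-0.083333=0.0000
k=3 load: inc=-0.083333, refl=-0.083333·-0.666667=0.0556; V=0.083333+-0.083333+0.055556=0.0556

0 0 source 0.2500
1 4 load 0.0833
2 8 source 0.0000
3 12 load 0.0556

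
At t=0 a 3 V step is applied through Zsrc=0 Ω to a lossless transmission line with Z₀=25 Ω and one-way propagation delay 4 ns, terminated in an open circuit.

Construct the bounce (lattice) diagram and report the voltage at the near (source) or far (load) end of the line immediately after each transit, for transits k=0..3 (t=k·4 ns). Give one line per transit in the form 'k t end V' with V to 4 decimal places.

0 0 source 3.0000
1 4 load 6.0000
2 8 source 3.0000
3 12 load 0.0000

Γ_L=1.000000, Γ_S=-1.000000; launch V₁=3·25/25=3.000000
k=0 src: V=3.0000
k=1 load: inc=3.000000, refl=3.000000·1.000000=3.0000; V=0.000000+3.000000+3.000000=6.0000
k=2 src: inc=3.000000, refl=3.000000·-1.000000=-3.0000; V=3.000000+3.000000+-3.000000=3.0000
k=3 load: inc=-3.000000, refl=-3.000000·1.000000=-3.0000; V=6.000000+-3.000000+-3.000000=0.0000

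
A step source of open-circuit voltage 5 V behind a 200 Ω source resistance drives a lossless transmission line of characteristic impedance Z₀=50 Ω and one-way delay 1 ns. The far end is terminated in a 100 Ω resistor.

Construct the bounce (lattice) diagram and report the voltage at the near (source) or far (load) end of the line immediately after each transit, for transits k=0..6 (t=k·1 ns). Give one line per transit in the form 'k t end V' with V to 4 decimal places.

0 0 source 1.0000
1 1 load 1.3333
2 2 source 1.5333
3 3 load 1.6000
4 4 source 1.6400
5 5 load 1.6533
6 6 source 1.6613

Γ_L=0.333333, Γ_S=0.600000; launch V₁=5·50/250=1.000000
k=0 src: V=1.0000
k=1 load: inc=1.000000, refl=1.000000·0.333333=0.3333; V=0.000000+1.000000+0.333333=1.3333
k=2 src: inc=0.333333, refl=0.333333·0.600000=0.2000; V=1.000000+0.333333+0.200000=1.5333
k=3 load: inc=0.200000, refl=0.200000·0.333333=0.0667; V=1.333333+0.200000+0.066667=1.6000
k=4 src: inc=0.066667, refl=0.066667·0.600000=0.0400; V=1.533333+0.066667+0.040000=1.6400
k=5 load: inc=0.040000, refl=0.040000·0.333333=0.0133; V=1.600000+0.040000+0.013333=1.6533
k=6 src: inc=0.013333, refl=0.013333·0.600000=0.0080; V=1.640000+0.013333+0.008000=1.6613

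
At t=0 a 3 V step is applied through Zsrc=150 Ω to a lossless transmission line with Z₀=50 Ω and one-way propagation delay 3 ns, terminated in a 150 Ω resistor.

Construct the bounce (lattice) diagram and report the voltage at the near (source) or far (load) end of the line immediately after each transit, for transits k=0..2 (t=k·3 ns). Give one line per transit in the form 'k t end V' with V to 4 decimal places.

Γ_L=0.500000, Γ_S=0.500000; launch V₁=3·50/200=0.750000
k=0 src: V=0.7500
k=1 load: inc=0.750000, refl=0.750000·0.500000=0.3750; V=0.000000+0.750000+0.375000=1.1250
k=2 src: inc=0.375000, refl=0.375000·0.500000=0.1875; V=0.750000+0.375000+0.187500=1.3125

0 0 source 0.7500
1 3 load 1.1250
2 6 source 1.3125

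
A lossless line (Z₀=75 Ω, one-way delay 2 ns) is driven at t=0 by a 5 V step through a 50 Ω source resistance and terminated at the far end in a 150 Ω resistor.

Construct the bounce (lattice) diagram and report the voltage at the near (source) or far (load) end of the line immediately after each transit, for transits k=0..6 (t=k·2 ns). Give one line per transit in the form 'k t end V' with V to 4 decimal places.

Γ_L=0.333333, Γ_S=-0.200000; launch V₁=5·75/125=3.000000
k=0 src: V=3.0000
k=1 load: inc=3.000000, refl=3.000000·0.333333=1.0000; V=0.000000+3.000000+1.000000=4.0000
k=2 src: inc=1.000000, refl=1.000000·-0.200000=-0.2000; V=3.000000+1.000000+-0.200000=3.8000
k=3 load: inc=-0.200000, refl=-0.200000·0.333333=-0.0667; V=4.000000+-0.200000+-0.066667=3.7333
k=4 src: inc=-0.066667, refl=-0.066667·-0.200000=0.0133; V=3.800000+-0.066667+0.013333=3.7467
k=5 load: inc=0.013333, refl=0.013333·0.333333=0.0044; V=3.733333+0.013333+0.004444=3.7511
k=6 src: inc=0.004444, refl=0.004444·-0.200000=-0.0009; V=3.746667+0.004444+-0.000889=3.7502

0 0 source 3.0000
1 2 load 4.0000
2 4 source 3.8000
3 6 load 3.7333
4 8 source 3.7467
5 10 load 3.7511
6 12 source 3.7502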